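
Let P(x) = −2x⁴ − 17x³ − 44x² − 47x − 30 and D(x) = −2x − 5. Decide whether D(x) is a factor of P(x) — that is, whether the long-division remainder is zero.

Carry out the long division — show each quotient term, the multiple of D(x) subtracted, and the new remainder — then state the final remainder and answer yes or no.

Step 1: lead(−2x⁴ − 17x³ − 44x² − 47x − 30) ÷ lead(D) = −2x⁴ ÷ −2x = x³. Subtract (x³)·D = −2x⁴ − 5x³. Remainder: −12x³ − 44x² − 47x − 30.
Step 2: lead(−12x³ − 44x² − 47x − 30) ÷ lead(D) = −12x³ ÷ −2x = 6x². Subtract (6x²)·D = −12x³ − 30x². Remainder: −14x² − 47x − 30.
Step 3: lead(−14x² − 47x − 30) ÷ lead(D) = −14x² ÷ −2x = 7x. Subtract (7x)·D = −14x² − 35x. Remainder: −12x − 30.
Step 4: lead(−12x − 30) ÷ lead(D) = −12x ÷ −2x = 6. Subtract (6)·D = −12x − 30. Remainder: 0.

R(x) = 0, so D(x) is a factor of P(x). yes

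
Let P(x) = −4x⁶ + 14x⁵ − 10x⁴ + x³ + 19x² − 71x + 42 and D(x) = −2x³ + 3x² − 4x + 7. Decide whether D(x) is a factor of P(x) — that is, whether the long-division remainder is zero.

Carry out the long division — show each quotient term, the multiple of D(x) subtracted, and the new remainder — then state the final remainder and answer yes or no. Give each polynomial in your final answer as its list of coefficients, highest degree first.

R = [6, -8, -7], so D(x) is not a factor of P(x). no

Step 1: lead(−4x⁶ + 14x⁵ − 10x⁴ + x³ + 19x² − 71x + 42) ÷ lead(D) = −4x⁶ ÷ −2x³ = 2x³. Subtract (2x³)·D = −4x⁶ + 6x⁵ − 8x⁴ + 14x³. Remainder: 8x⁵ − 2x⁴ − 13x³ + 19x² − 71x + 42.
Step 2: lead(8x⁵ − 2x⁴ − 13x³ + 19x² − 71x + 42) ÷ lead(D) = 8x⁵ ÷ −2x³ = −4x². Subtract (−4x²)·D = 8x⁵ − 12x⁴ + 16x³ − 28x². Remainder: 10x⁴ − 29x³ + 47x² − 71x + 42.
Step 3: lead(10x⁴ − 29x³ + 47x² − 71x + 42) ÷ lead(D) = 10x⁴ ÷ −2x³ = −5x. Subtract (−5x)·D = 10x⁴ − 15x³ + 20x² − 35x. Remainder: −14x³ + 27x² − 36x + 42.
Step 4: lead(−14x³ + 27x² − 36x + 42) ÷ lead(D) = −14x³ ÷ −2x³ = 7. Subtract (7)·D = −14x³ + 21x² − 28x + 49. Remainder: 6x² − 8x − 7.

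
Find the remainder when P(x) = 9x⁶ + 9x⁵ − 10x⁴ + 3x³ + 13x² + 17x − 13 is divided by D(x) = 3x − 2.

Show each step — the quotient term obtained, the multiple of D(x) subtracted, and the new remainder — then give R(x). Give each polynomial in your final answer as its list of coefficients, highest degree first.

R = [5]

Step 1: lead(9x⁶ + 9x⁵ − 10x⁴ + 3x³ + 13x² + 17x − 13) ÷ lead(D) = 9x⁶ ÷ 3x = 3x⁵. Subtract (3x⁵)·D = 9x⁶ − 6x⁵. Remainder: 15x⁵ − 10x⁴ + 3x³ + 13x² + 17x − 13.
Step 2: lead(15x⁵ − 10x⁴ + 3x³ + 13x² + 17x − 13) ÷ lead(D) = 15x⁵ ÷ 3x = 5x⁴. Subtract (5x⁴)·D = 15x⁵ − 10x⁴. Remainder: 3x³ + 13x² + 17x − 13.
Step 3: lead(3x³ + 13x² + 17x − 13) ÷ lead(D) = 3x³ ÷ 3x = x². Subtract (x²)·D = 3x³ − 2x². Remainder: 15x² + 17x − 13.
Step 4: lead(15x² + 17x − 13) ÷ lead(D) = 15x² ÷ 3x = 5x. Subtract (5x)·D = 15x² − 10x. Remainder: 27x − 13.
Step 5: lead(27x − 13) ÷ lead(D) = 27x ÷ 3x = 9. Subtract (9)·D = 27x − 18. Remainder: 5.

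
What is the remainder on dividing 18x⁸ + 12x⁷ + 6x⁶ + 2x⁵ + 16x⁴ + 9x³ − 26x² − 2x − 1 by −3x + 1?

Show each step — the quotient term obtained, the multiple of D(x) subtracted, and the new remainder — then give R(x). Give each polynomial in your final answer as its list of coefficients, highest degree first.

R = [-4]

Step 1: lead(18x⁸ + 12x⁷ + 6x⁶ + 2x⁵ + 16x⁴ + 9x³ − 26x² − 2x − 1) ÷ lead(D) = 18x⁸ ÷ −3x = −6x⁷. Subtract (−6x⁷)·D = 18x⁸ − 6x⁷. Remainder: 18x⁷ + 6x⁶ + 2x⁵ + 16x⁴ + 9x³ − 26x² − 2x − 1.
Step 2: lead(18x⁷ + 6x⁶ + 2x⁵ + 16x⁴ + 9x³ − 26x² − 2x − 1) ÷ lead(D) = 18x⁷ ÷ −3x = −6x⁶. Subtract (−6x⁶)·D = 18x⁷ − 6x⁶. Remainder: 12x⁶ + 2x⁵ + 16x⁴ + 9x³ − 26x² − 2x − 1.
Step 3: lead(12x⁶ + 2x⁵ + 16x⁴ + 9x³ − 26x² − 2x − 1) ÷ lead(D) = 12x⁶ ÷ −3x = −4x⁵. Subtract (−4x⁵)·D = 12x⁶ − 4x⁵. Remainder: 6x⁵ + 16x⁴ + 9x³ − 26x² − 2x − 1.
Step 4: lead(6x⁵ + 16x⁴ + 9x³ − 26x² − 2x − 1) ÷ lead(D) = 6x⁵ ÷ −3x = −2x⁴. Subtract (−2x⁴)·D = 6x⁵ − 2x⁴. Remainder: 18x⁴ + 9x³ − 26x² − 2x − 1.
Step 5: lead(18x⁴ + 9x³ − 26x² − 2x − 1) ÷ lead(D) = 18x⁴ ÷ −3x = −6x³. Subtract (−6x³)·D = 18x⁴ − 6x³. Remainder: 15x³ − 26x² − 2x − 1.
Step 6: lead(15x³ − 26x² − 2x − 1) ÷ lead(D) = 15x³ ÷ −3x = −5x². Subtract (−5x²)·D = 15x³ − 5x². Remainder: −21x² − 2x − 1.
Step 7: lead(−21x² − 2x − 1) ÷ lead(D) = −21x² ÷ −3x = 7x. Subtract (7x)·D = −21x² + 7x. Remainder: −9x − 1.
Step 8: lead(−9x − 1) ÷ lead(D) = −9x ÷ −3x = 3. Subtract (3)·D = −9x + 3. Remainder: −4.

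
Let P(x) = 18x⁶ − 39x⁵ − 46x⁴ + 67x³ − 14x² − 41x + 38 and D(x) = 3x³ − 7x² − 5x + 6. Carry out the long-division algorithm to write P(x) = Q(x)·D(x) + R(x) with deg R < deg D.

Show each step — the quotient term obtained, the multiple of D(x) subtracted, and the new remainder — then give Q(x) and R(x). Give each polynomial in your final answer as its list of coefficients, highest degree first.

Q = [6, 1, -3, 5]; R = [2, 8]

Step 1: lead(18x⁶ − 39x⁵ − 46x⁴ + 67x³ − 14x² − 41x + 38) ÷ lead(D) = 18x⁶ ÷ 3x³ = 6x³. Subtract (6x³)·D = 18x⁶ − 42x⁵ − 30x⁴ + 36x³. Remainder: 3x⁵ − 16x⁴ + 31x³ − 14x² − 41x + 38.
Step 2: lead(3x⁵ − 16x⁴ + 31x³ − 14x² − 41x + 38) ÷ lead(D) = 3x⁵ ÷ 3x³ = x². Subtract (x²)·D = 3x⁵ − 7x⁴ − 5x³ + 6x². Remainder: −9x⁴ + 36x³ − 20x² − 41x + 38.
Step 3: lead(−9x⁴ + 36x³ − 20x² − 41x + 38) ÷ lead(D) = −9x⁴ ÷ 3x³ = −3x. Subtract (−3x)·D = −9x⁴ + 21x³ + 15x² − 18x. Remainder: 15x³ − 35x² − 23x + 38.
Step 4: lead(15x³ − 35x² − 23x + 38) ÷ lead(D) = 15x³ ÷ 3x³ = 5. Subtract (5)·D = 15x³ − 35x² − 25x + 30. Remainder: 2x + 8.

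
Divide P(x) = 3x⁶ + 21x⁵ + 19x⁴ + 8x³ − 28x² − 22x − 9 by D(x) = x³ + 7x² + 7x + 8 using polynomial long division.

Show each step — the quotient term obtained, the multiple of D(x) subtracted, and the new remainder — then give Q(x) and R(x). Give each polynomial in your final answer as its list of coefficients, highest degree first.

Step 1: lead(3x⁶ + 21x⁵ + 19x⁴ + 8x³ − 28x² − 22x − 9) ÷ lead(D) = 3x⁶ ÷ x³ = 3x³. Subtract (3x³)·D = 3x⁶ + 21x⁵ + 21x⁴ + 24x³. Remainder: −2x⁴ − 16x³ − 28x² − 22x − 9.
Step 2: lead(−2x⁴ − 16x³ − 28x² − 22x − 9) ÷ lead(D) = −2x⁴ ÷ x³ = −2x. Subtract (−2x)·D = −2x⁴ − 14x³ − 14x² − 16x. Remainder: −2x³ − 14x² − 6x − 9.
Step 3: lead(−2x³ − 14x² − 6x − 9) ÷ lead(D) = −2x³ ÷ x³ = −2. Subtract (−2)·D = −2x³ − 14x² − 14x − 16. Remainder: 8x + 7.

Q = [3, 0, -2, -2]; R = [8, 7]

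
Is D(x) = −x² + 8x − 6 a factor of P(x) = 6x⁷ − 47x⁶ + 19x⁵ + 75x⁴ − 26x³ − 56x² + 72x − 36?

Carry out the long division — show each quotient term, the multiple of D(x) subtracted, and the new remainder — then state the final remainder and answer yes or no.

R(x) = 0, so D(x) is a factor of P(x). yes

Step 1: lead(6x⁷ − 47x⁶ + 19x⁵ + 75x⁴ − 26x³ − 56x² + 72x − 36) ÷ lead(D) = 6x⁷ ÷ −x² = −6x⁵. Subtract (−6x⁵)·D = 6x⁷ − 48x⁶ + 36x⁵. Remainder: x⁶ − 17x⁵ + 75x⁴ − 26x³ − 56x² + 72x − 36.
Step 2: lead(x⁶ − 17x⁵ + 75x⁴ − 26x³ − 56x² + 72x − 36) ÷ lead(D) = x⁶ ÷ −x² = −x⁴. Subtract (−x⁴)·D = x⁶ − 8x⁵ + 6x⁴. Remainder: −9x⁵ + 69x⁴ − 26x³ − 56x² + 72x − 36.
Step 3: lead(−9x⁵ + 69x⁴ − 26x³ − 56x² + 72x − 36) ÷ lead(D) = −9x⁵ ÷ −x² = 9x³. Subtract (9x³)·D = −9x⁵ + 72x⁴ − 54x³. Remainder: −3x⁴ + 28x³ − 56x² + 72x − 36.
Step 4: lead(−3x⁴ + 28x³ − 56x² + 72x − 36) ÷ lead(D) = −3x⁴ ÷ −x² = 3x². Subtract (3x²)·D = −3x⁴ + 24x³ − 18x². Remainder: 4x³ − 38x² + 72x − 36.
Step 5: lead(4x³ − 38x² + 72x − 36) ÷ lead(D) = 4x³ ÷ −x² = −4x. Subtract (−4x)·D = 4x³ − 32x² + 24x. Remainder: −6x² + 48x − 36.
Step 6: lead(−6x² + 48x − 36) ÷ lead(D) = −6x² ÷ −x² = 6. Subtract (6)·D = −6x² + 48x − 36. Remainder: 0.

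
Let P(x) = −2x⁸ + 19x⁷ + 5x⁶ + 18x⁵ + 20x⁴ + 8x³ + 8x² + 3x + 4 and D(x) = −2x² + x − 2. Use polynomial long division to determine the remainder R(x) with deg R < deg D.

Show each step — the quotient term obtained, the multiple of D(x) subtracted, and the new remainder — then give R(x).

Step 1: lead(−2x⁸ + 19x⁷ + 5x⁶ + 18x⁵ + 20x⁴ + 8x³ + 8x² + 3x + 4) ÷ lead(D) = −2x⁸ ÷ −2x² = x⁶. Subtract (x⁶)·D = −2x⁸ + x⁷ − 2x⁶. Remainder: 18x⁷ + 7x⁶ + 18x⁵ + 20x⁴ + 8x³ + 8x² + 3x + 4.
Step 2: lead(18x⁷ + 7x⁶ + 18x⁵ + 20x⁴ + 8x³ + 8x² + 3x + 4) ÷ lead(D) = 18x⁷ ÷ −2x² = −9x⁵. Subtract (−9x⁵)·D = 18x⁷ − 9x⁶ + 18x⁵. Remainder: 16x⁶ + 20x⁴ + 8x³ + 8x² + 3x + 4.
Step 3: lead(16x⁶ + 20x⁴ + 8x³ + 8x² + 3x + 4) ÷ lead(D) = 16x⁶ ÷ −2x² = −8x⁴. Subtract (−8x⁴)·D = 16x⁶ − 8x⁵ + 16x⁴. Remainder: 8x⁵ + 4x⁴ + 8x³ + 8x² + 3x + 4.
Step 4: lead(8x⁵ + 4x⁴ + 8x³ + 8x² + 3x + 4) ÷ lead(D) = 8x⁵ ÷ −2x² = −4x³. Subtract (−4x³)·D = 8x⁵ − 4x⁴ + 8x³. Remainder: 8x⁴ + 8x² + 3x + 4.
Step 5: lead(8x⁴ + 8x² + 3x + 4) ÷ lead(D) = 8x⁴ ÷ −2x² = −4x². Subtract (−4x²)·D = 8x⁴ − 4x³ + 8x². Remainder: 4x³ + 3x + 4.
Step 6: lead(4x³ + 3x + 4) ÷ lead(D) = 4x³ ÷ −2x² = −2x. Subtract (−2x)·D = 4x³ − 2x² + 4x. Remainder: 2x² − x + 4.
Step 7: lead(2x² − x + 4) ÷ lead(D) = 2x² ÷ −2x² = −1. Subtract (−1)·D = 2x² − x + 2. Remainder: 2.

R(x) = 2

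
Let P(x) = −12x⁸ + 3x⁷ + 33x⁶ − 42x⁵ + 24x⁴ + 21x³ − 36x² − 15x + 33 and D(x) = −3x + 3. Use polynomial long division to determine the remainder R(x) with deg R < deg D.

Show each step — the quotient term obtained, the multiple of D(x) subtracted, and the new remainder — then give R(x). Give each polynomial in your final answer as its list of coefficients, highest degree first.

Step 1: lead(−12x⁸ + 3x⁷ + 33x⁶ − 42x⁵ + 24x⁴ + 21x³ − 36x² − 15x + 33) ÷ lead(D) = −12x⁸ ÷ −3x = 4x⁷. Subtract (4x⁷)·D = −12x⁸ + 12x⁷. Remainder: −9x⁷ + 33x⁶ − 42x⁵ + 24x⁴ + 21x³ − 36x² − 15x + 33.
Step 2: lead(−9x⁷ + 33x⁶ − 42x⁵ + 24x⁴ + 21x³ − 36x² − 15x + 33) ÷ lead(D) = −9x⁷ ÷ −3x = 3x⁶. Subtract (3x⁶)·D = −9x⁷ + 9x⁶. Remainder: 24x⁶ − 42x⁵ + 24x⁴ + 21x³ − 36x² − 15x + 33.
Step 3: lead(24x⁶ − 42x⁵ + 24x⁴ + 21x³ − 36x² − 15x + 33) ÷ lead(D) = 24x⁶ ÷ −3x = −8x⁵. Subtract (−8x⁵)·D = 24x⁶ − 24x⁵. Remainder: −18x⁵ + 24x⁴ + 21x³ − 36x² − 15x + 33.
Step 4: lead(−18x⁵ + 24x⁴ + 21x³ − 36x² − 15x + 33) ÷ lead(D) = −18x⁵ ÷ −3x = 6x⁴. Subtract (6x⁴)·D = −18x⁵ + 18x⁴. Remainder: 6x⁴ + 21x³ − 36x² − 15x + 33.
Step 5: lead(6x⁴ + 21x³ − 36x² − 15x + 33) ÷ lead(D) = 6x⁴ ÷ −3x = −2x³. Subtract (−2x³)·D = 6x⁴ − 6x³. Remainder: 27x³ − 36x² − 15x + 33.
Step 6: lead(27x³ − 36x² − 15x + 33) ÷ lead(D) = 27x³ ÷ −3x = −9x². Subtract (−9x²)·D = 27x³ − 27x². Remainder: −9x² − 15x + 33.
Step 7: lead(−9x² − 15x + 33) ÷ lead(D) = −9x² ÷ −3x = 3x. Subtract (3x)·D = −9x² + 9x. Remainder: −24x + 33.
Step 8: lead(−24x + 33) ÷ lead(D) = −24x ÷ −3x = 8. Subtract (8)·D = −24x + 24. Remainder: 9.

R = [9]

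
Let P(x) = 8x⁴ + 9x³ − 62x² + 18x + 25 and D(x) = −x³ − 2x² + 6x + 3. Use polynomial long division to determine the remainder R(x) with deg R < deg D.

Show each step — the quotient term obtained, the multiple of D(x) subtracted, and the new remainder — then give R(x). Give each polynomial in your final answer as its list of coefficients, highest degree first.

R = [4]

Step 1: lead(8x⁴ + 9x³ − 62x² + 18x + 25) ÷ lead(D) = 8x⁴ ÷ −x³ = −8x. Subtract (−8x)·D = 8x⁴ + 16x³ − 48x² − 24x. Remainder: −7x³ − 14x² + 42x + 25.
Step 2: lead(−7x³ − 14x² + 42x + 25) ÷ lead(D) = −7x³ ÷ −x³ = 7. Subtract (7)·D = −7x³ − 14x² + 42x + 21. Remainder: 4.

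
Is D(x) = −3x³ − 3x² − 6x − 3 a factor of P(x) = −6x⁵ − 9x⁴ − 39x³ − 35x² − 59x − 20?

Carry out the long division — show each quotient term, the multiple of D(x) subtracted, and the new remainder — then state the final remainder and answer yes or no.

Step 1: lead(−6x⁵ − 9x⁴ − 39x³ − 35x² − 59x − 20) ÷ lead(D) = −6x⁵ ÷ −3x³ = 2x². Subtract (2x²)·D = −6x⁵ − 6x⁴ − 12x³ − 6x². Remainder: −3x⁴ − 27x³ − 29x² − 59x − 20.
Step 2: lead(−3x⁴ − 27x³ − 29x² − 59x − 20) ÷ lead(D) = −3x⁴ ÷ −3x³ = x. Subtract (x)·D = −3x⁴ − 3x³ − 6x² − 3x. Remainder: −24x³ − 23x² − 56x − 20.
Step 3: lead(−24x³ − 23x² − 56x − 20) ÷ lead(D) = −24x³ ÷ −3x³ = 8. Subtract (8)·D = −24x³ − 24x² − 48x − 24. Remainder: x² − 8x + 4.

R(x) = x² − 8x + 4, so D(x) is not a factor of P(x). no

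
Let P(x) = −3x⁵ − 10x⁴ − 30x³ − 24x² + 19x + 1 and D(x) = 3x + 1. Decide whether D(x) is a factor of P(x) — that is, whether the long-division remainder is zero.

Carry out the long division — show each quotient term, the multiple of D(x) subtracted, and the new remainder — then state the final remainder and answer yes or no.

Step 1: lead(−3x⁵ − 10x⁴ − 30x³ − 24x² + 19x + 1) ÷ lead(D) = −3x⁵ ÷ 3x = −x⁴. Subtract (−x⁴)·D = −3x⁵ − x⁴. Remainder: −9x⁴ − 30x³ − 24x² + 19x + 1.
Step 2: lead(−9x⁴ − 30x³ − 24x² + 19x + 1) ÷ lead(D) = −9x⁴ ÷ 3x = −3x³. Subtract (−3x³)·D = −9x⁴ − 3x³. Remainder: −27x³ − 24x² + 19x + 1.
Step 3: lead(−27x³ − 24x² + 19x + 1) ÷ lead(D) = −27x³ ÷ 3x = −9x². Subtract (−9x²)·D = −27x³ − 9x². Remainder: −15x² + 19x + 1.
Step 4: lead(−15x² + 19x + 1) ÷ lead(D) = −15x² ÷ 3x = −5x. Subtract (−5x)·D = −15x² − 5x. Remainder: 24x + 1.
Step 5: lead(24x + 1) ÷ lead(D) = 24x ÷ 3x = 8. Subtract (8)·D = 24x + 8. Remainder: −7.

R(x) = −7, so D(x) is not a factor of P(x). no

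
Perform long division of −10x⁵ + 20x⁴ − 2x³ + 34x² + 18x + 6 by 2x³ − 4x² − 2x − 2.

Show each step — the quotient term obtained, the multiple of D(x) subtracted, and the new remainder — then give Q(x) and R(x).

Q(x) = −5x² − 6; R(x) = 6x − 6

Step 1: lead(−10x⁵ + 20x⁴ − 2x³ + 34x² + 18x + 6) ÷ lead(D) = −10x⁵ ÷ 2x³ = −5x². Subtract (−5x²)·D = −10x⁵ + 20x⁴ + 10x³ + 10x². Remainder: −12x³ + 24x² + 18x + 6.
Step 2: lead(−12x³ + 24x² + 18x + 6) ÷ lead(D) = −12x³ ÷ 2x³ = −6. Subtract (−6)·D = −12x³ + 24x² + 12x + 12. Remainder: 6x − 6.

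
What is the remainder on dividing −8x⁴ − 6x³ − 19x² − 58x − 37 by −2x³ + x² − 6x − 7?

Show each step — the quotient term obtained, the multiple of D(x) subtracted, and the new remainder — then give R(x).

R(x) = −2

Step 1: lead(−8x⁴ − 6x³ − 19x² − 58x − 37) ÷ lead(D) = −8x⁴ ÷ −2x³ = 4x. Subtract (4x)·D = −8x⁴ + 4x³ − 24x² − 28x. Remainder: −10x³ + 5x² − 30x − 37.
Step 2: lead(−10x³ + 5x² − 30x − 37) ÷ lead(D) = −10x³ ÷ −2x³ = 5. Subtract (5)·D = −10x³ + 5x² − 30x − 35. Remainder: −2.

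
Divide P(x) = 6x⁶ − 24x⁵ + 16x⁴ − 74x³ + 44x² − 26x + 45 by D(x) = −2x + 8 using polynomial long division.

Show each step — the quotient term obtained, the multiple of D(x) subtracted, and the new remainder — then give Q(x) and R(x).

Step 1: lead(6x⁶ − 24x⁵ + 16x⁴ − 74x³ + 44x² − 26x + 45) ÷ lead(D) = 6x⁶ ÷ −2x = −3x⁵. Subtract (−3x⁵)·D = 6x⁶ − 24x⁵. Remainder: 16x⁴ − 74x³ + 44x² − 26x + 45.
Step 2: lead(16x⁴ − 74x³ + 44x² − 26x + 45) ÷ lead(D) = 16x⁴ ÷ −2x = −8x³. Subtract (−8x³)·D = 16x⁴ − 64x³. Remainder: −10x³ + 44x² − 26x + 45.
Step 3: lead(−10x³ + 44x² − 26x + 45) ÷ lead(D) = −10x³ ÷ −2x = 5x². Subtract (5x²)·D = −10x³ + 40x². Remainder: 4x² − 26x + 45.
Step 4: lead(4x² − 26x + 45) ÷ lead(D) = 4x² ÷ −2x = −2x. Subtract (−2x)·D = 4x² − 16x. Remainder: −10x + 45.
Step 5: lead(−10x + 45) ÷ lead(D) = −10x ÷ −2x = 5. Subtract (5)·D = −10x + 40. Remainder: 5.

Q(x) = −3x⁵ − 8x³ + 5x² − 2x + 5; R(x) = 5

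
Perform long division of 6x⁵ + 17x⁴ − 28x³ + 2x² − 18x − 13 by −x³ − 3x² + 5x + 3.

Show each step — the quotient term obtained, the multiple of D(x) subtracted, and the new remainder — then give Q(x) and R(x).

Q(x) = −6x² + x − 5; R(x) = 4x + 2

Step 1: lead(6x⁵ + 17x⁴ − 28x³ + 2x² − 18x − 13) ÷ lead(D) = 6x⁵ ÷ −x³ = −6x². Subtract (−6x²)·D = 6x⁵ + 18x⁴ − 30x³ − 18x². Remainder: −x⁴ + 2x³ + 20x² − 18x − 13.
Step 2: lead(−x⁴ + 2x³ + 20x² − 18x − 13) ÷ lead(D) = −x⁴ ÷ −x³ = x. Subtract (x)·D = −x⁴ − 3x³ + 5x² + 3x. Remainder: 5x³ + 15x² − 21x − 13.
Step 3: lead(5x³ + 15x² − 21x − 13) ÷ lead(D) = 5x³ ÷ −x³ = −5. Subtract (−5)·D = 5x³ + 15x² − 25x − 15. Remainder: 4x + 2.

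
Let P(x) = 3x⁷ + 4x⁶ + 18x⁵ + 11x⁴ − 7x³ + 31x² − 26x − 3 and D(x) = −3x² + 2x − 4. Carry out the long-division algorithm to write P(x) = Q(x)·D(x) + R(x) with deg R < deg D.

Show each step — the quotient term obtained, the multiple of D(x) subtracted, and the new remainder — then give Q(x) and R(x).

Step 1: lead(3x⁷ + 4x⁶ + 18x⁵ + 11x⁴ − 7x³ + 31x² − 26x − 3) ÷ lead(D) = 3x⁷ ÷ −3x² = −x⁵. Subtract (−x⁵)·D = 3x⁷ − 2x⁶ + 4x⁵. Remainder: 6x⁶ + 14x⁵ + 11x⁴ − 7x³ + 31x² − 26x − 3.
Step 2: lead(6x⁶ + 14x⁵ + 11x⁴ − 7x³ + 31x² − 26x − 3) ÷ lead(D) = 6x⁶ ÷ −3x² = −2x⁴. Subtract (−2x⁴)·D = 6x⁶ − 4x⁵ + 8x⁴. Remainder: 18x⁵ + 3x⁴ − 7x³ + 31x² − 26x − 3.
Step 3: lead(18x⁵ + 3x⁴ − 7x³ + 31x² − 26x − 3) ÷ lead(D) = 18x⁵ ÷ −3x² = −6x³. Subtract (−6x³)·D = 18x⁵ − 12x⁴ + 24x³. Remainder: 15x⁴ − 31x³ + 31x² − 26x − 3.
Step 4: lead(15x⁴ − 31x³ + 31x² − 26x − 3) ÷ lead(D) = 15x⁴ ÷ −3x² = −5x². Subtract (−5x²)·D = 15x⁴ − 10x³ + 20x². Remainder: −21x³ + 11x² − 26x − 3.
Step 5: lead(−21x³ + 11x² − 26x − 3) ÷ lead(D) = −21x³ ÷ −3x² = 7x. Subtract (7x)·D = −21x³ + 14x² − 28x. Remainder: −3x² + 2x − 3.
Step 6: lead(−3x² + 2x − 3) ÷ lead(D) = −3x² ÷ −3x² = 1. Subtract (1)·D = −3x² + 2x − 4. Remainder: 1.

Q(x) = −x⁵ − 2x⁴ − 6x³ − 5x² + 7x + 1; R(x) = 1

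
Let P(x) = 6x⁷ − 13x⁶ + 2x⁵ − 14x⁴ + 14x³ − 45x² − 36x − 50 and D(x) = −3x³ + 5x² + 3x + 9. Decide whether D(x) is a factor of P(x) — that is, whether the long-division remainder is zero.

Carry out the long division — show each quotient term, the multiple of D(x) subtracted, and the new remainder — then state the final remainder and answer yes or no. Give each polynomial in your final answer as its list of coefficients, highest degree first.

Step 1: lead(6x⁷ − 13x⁶ + 2x⁵ − 14x⁴ + 14x³ − 45x² − 36x − 50) ÷ lead(D) = 6x⁷ ÷ −3x³ = −2x⁴. Subtract (−2x⁴)·D = 6x⁷ − 10x⁶ − 6x⁵ − 18x⁴. Remainder: −3x⁶ + 8x⁵ + 4x⁴ + 14x³ − 45x² − 36x − 50.
Step 2: lead(−3x⁶ + 8x⁵ + 4x⁴ + 14x³ − 45x² − 36x − 50) ÷ lead(D) = −3x⁶ ÷ −3x³ = x³. Subtract (x³)·D = −3x⁶ + 5x⁵ + 3x⁴ + 9x³. Remainder: 3x⁵ + x⁴ + 5x³ − 45x² − 36x − 50.
Step 3: lead(3x⁵ + x⁴ + 5x³ − 45x² − 36x − 50) ÷ lead(D) = 3x⁵ ÷ −3x³ = −x². Subtract (−x²)·D = 3x⁵ − 5x⁴ − 3x³ − 9x². Remainder: 6x⁴ + 8x³ − 36x² − 36x − 50.
Step 4: lead(6x⁴ + 8x³ − 36x² − 36x − 50) ÷ lead(D) = 6x⁴ ÷ −3x³ = −2x. Subtract (−2x)·D = 6x⁴ − 10x³ − 6x² − 18x. Remainder: 18x³ − 30x² − 18x − 50.
Step 5: lead(18x³ − 30x² − 18x − 50) ÷ lead(D) = 18x³ ÷ −3x³ = −6. Subtract (−6)·D = 18x³ − 30x² − 18x − 54. Remainder: 4.

R = [4], so D(x) is not a factor of P(x). no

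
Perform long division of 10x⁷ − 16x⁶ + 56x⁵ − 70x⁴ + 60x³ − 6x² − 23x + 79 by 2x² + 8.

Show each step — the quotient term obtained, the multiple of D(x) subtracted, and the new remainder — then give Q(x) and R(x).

Q(x) = 5x⁵ − 8x⁴ + 8x³ − 3x² − 2x + 9; R(x) = −7x + 7

Step 1: lead(10x⁷ − 16x⁶ + 56x⁵ − 70x⁴ + 60x³ − 6x² − 23x + 79) ÷ lead(D) = 10x⁷ ÷ 2x² = 5x⁵. Subtract (5x⁵)·D = 10x⁷ + 40x⁵. Remainder: −16x⁶ + 16x⁵ − 70x⁴ + 60x³ − 6x² − 23x + 79.
Step 2: lead(−16x⁶ + 16x⁵ − 70x⁴ + 60x³ − 6x² − 23x + 79) ÷ lead(D) = −16x⁶ ÷ 2x² = −8x⁴. Subtract (−8x⁴)·D = −16x⁶ − 64x⁴. Remainder: 16x⁵ − 6x⁴ + 60x³ − 6x² − 23x + 79.
Step 3: lead(16x⁵ − 6x⁴ + 60x³ − 6x² − 23x + 79) ÷ lead(D) = 16x⁵ ÷ 2x² = 8x³. Subtract (8x³)·D = 16x⁵ + 64x³. Remainder: −6x⁴ − 4x³ − 6x² − 23x + 79.
Step 4: lead(−6x⁴ − 4x³ − 6x² − 23x + 79) ÷ lead(D) = −6x⁴ ÷ 2x² = −3x². Subtract (−3x²)·D = −6x⁴ − 24x². Remainder: −4x³ + 18x² − 23x + 79.
Step 5: lead(−4x³ + 18x² − 23x + 79) ÷ lead(D) = −4x³ ÷ 2x² = −2x. Subtract (−2x)·D = −4x³ − 16x. Remainder: 18x² − 7x + 79.
Step 6: lead(18x² − 7x + 79) ÷ lead(D) = 18x² ÷ 2x² = 9. Subtract (9)·D = 18x² + 72. Remainder: −7x + 7.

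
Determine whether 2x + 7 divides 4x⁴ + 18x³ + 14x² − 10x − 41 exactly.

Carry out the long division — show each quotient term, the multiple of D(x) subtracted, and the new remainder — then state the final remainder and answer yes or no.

Step 1: lead(4x⁴ + 18x³ + 14x² − 10x − 41) ÷ lead(D) = 4x⁴ ÷ 2x = 2x³. Subtract (2x³)·D = 4x⁴ + 14x³. Remainder: 4x³ + 14x² − 10x − 41.
Step 2: lead(4x³ + 14x² − 10x − 41) ÷ lead(D) = 4x³ ÷ 2x = 2x². Subtract (2x²)·D = 4x³ + 14x². Remainder: −10x − 41.
Step 3: lead(−10x − 41) ÷ lead(D) = −10x ÷ 2x = −5. Subtract (−5)·D = −10x − 35. Remainder: −6.

R(x) = −6, so D(x) is not a factor of P(x). no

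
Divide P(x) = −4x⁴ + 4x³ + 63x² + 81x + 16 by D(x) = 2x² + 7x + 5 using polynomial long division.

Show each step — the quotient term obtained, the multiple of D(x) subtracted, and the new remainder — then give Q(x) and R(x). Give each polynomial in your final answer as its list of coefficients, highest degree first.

Q = [-2, 9, 5]; R = [1, -9]

Step 1: lead(−4x⁴ + 4x³ + 63x² + 81x + 16) ÷ lead(D) = −4x⁴ ÷ 2x² = −2x². Subtract (−2x²)·D = −4x⁴ − 14x³ − 10x². Remainder: 18x³ + 73x² + 81x + 16.
Step 2: lead(18x³ + 73x² + 81x + 16) ÷ lead(D) = 18x³ ÷ 2x² = 9x. Subtract (9x)·D = 18x³ + 63x² + 45x. Remainder: 10x² + 36x + 16.
Step 3: lead(10x² + 36x + 16) ÷ lead(D) = 10x² ÷ 2x² = 5. Subtract (5)·D = 10x² + 35x + 25. Remainder: x − 9.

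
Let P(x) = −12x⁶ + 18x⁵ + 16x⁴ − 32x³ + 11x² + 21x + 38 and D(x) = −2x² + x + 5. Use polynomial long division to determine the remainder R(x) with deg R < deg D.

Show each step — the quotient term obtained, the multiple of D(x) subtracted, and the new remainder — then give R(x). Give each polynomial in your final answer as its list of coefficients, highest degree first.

R = [8]

Step 1: lead(−12x⁶ + 18x⁵ + 16x⁴ − 32x³ + 11x² + 21x + 38) ÷ lead(D) = −12x⁶ ÷ −2x² = 6x⁴. Subtract (6x⁴)·D = −12x⁶ + 6x⁵ + 30x⁴. Remainder: 12x⁵ − 14x⁴ − 32x³ + 11x² + 21x + 38.
Step 2: lead(12x⁵ − 14x⁴ − 32x³ + 11x² + 21x + 38) ÷ lead(D) = 12x⁵ ÷ −2x² = −6x³. Subtract (−6x³)·D = 12x⁵ − 6x⁴ − 30x³. Remainder: −8x⁴ − 2x³ + 11x² + 21x + 38.
Step 3: lead(−8x⁴ − 2x³ + 11x² + 21x + 38) ÷ lead(D) = −8x⁴ ÷ −2x² = 4x². Subtract (4x²)·D = −8x⁴ + 4x³ + 20x². Remainder: −6x³ − 9x² + 21x + 38.
Step 4: lead(−6x³ − 9x² + 21x + 38) ÷ lead(D) = −6x³ ÷ −2x² = 3x. Subtract (3x)·D = −6x³ + 3x² + 15x. Remainder: −12x² + 6x + 38.
Step 5: lead(−12x² + 6x + 38) ÷ lead(D) = −12x² ÷ −2x² = 6. Subtract (6)·D = −12x² + 6x + 30. Remainder: 8.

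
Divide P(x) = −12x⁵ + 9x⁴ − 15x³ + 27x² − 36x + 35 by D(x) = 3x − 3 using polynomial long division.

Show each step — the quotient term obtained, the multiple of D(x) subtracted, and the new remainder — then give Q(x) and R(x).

Q(x) = −4x⁴ − x³ − 6x² + 3x − 9; R(x) = 8

Step 1: lead(−12x⁵ + 9x⁴ − 15x³ + 27x² − 36x + 35) ÷ lead(D) = −12x⁵ ÷ 3x = −4x⁴. Subtract (−4x⁴)·D = −12x⁵ + 12x⁴. Remainder: −3x⁴ − 15x³ + 27x² − 36x + 35.
Step 2: lead(−3x⁴ − 15x³ + 27x² − 36x + 35) ÷ lead(D) = −3x⁴ ÷ 3x = −x³. Subtract (−x³)·D = −3x⁴ + 3x³. Remainder: −18x³ + 27x² − 36x + 35.
Step 3: lead(−18x³ + 27x² − 36x + 35) ÷ lead(D) = −18x³ ÷ 3x = −6x². Subtract (−6x²)·D = −18x³ + 18x². Remainder: 9x² − 36x + 35.
Step 4: lead(9x² − 36x + 35) ÷ lead(D) = 9x² ÷ 3x = 3x. Subtract (3x)·D = 9x² − 9x. Remainder: −27x + 35.
Step 5: lead(−27x + 35) ÷ lead(D) = −27x ÷ 3x = −9. Subtract (−9)·D = −27x + 27. Remainder: 8.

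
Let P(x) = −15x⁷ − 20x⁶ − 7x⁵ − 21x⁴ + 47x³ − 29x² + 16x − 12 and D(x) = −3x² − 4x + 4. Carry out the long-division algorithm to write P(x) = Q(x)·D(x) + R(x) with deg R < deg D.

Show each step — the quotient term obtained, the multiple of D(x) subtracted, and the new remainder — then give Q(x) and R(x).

Q(x) = 5x⁵ + 9x³ − 5x² + 3x − 1; R(x) = −8

Step 1: lead(−15x⁷ − 20x⁶ − 7x⁵ − 21x⁴ + 47x³ − 29x² + 16x − 12) ÷ lead(D) = −15x⁷ ÷ −3x² = 5x⁵. Subtract (5x⁵)·D = −15x⁷ − 20x⁶ + 20x⁵. Remainder: −27x⁵ − 21x⁴ + 47x³ − 29x² + 16x − 12.
Step 2: lead(−27x⁵ − 21x⁴ + 47x³ − 29x² + 16x − 12) ÷ lead(D) = −27x⁵ ÷ −3x² = 9x³. Subtract (9x³)·D = −27x⁵ − 36x⁴ + 36x³. Remainder: 15x⁴ + 11x³ − 29x² + 16x − 12.
Step 3: lead(15x⁴ + 11x³ − 29x² + 16x − 12) ÷ lead(D) = 15x⁴ ÷ −3x² = −5x². Subtract (−5x²)·D = 15x⁴ + 20x³ − 20x². Remainder: −9x³ − 9x² + 16x − 12.
Step 4: lead(−9x³ − 9x² + 16x − 12) ÷ lead(D) = −9x³ ÷ −3x² = 3x. Subtract (3x)·D = −9x³ − 12x² + 12x. Remainder: 3x² + 4x − 12.
Step 5: lead(3x² + 4x − 12) ÷ lead(D) = 3x² ÷ −3x² = −1. Subtract (−1)·D = 3x² + 4x − 4. Remainder: −8.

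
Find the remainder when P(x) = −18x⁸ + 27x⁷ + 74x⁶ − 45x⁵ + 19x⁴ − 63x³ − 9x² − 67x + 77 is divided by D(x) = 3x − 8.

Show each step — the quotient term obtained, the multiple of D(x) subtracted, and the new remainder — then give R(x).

Step 1: lead(−18x⁸ + 27x⁷ + 74x⁶ − 45x⁵ + 19x⁴ − 63x³ − 9x² − 67x + 77) ÷ lead(D) = −18x⁸ ÷ 3x = −6x⁷. Subtract (−6x⁷)·D = −18x⁸ + 48x⁷. Remainder: −21x⁷ + 74x⁶ − 45x⁵ + 19x⁴ − 63x³ − 9x² − 67x + 77.
Step 2: lead(−21x⁷ + 74x⁶ − 45x⁵ + 19x⁴ − 63x³ − 9x² − 67x + 77) ÷ lead(D) = −21x⁷ ÷ 3x = −7x⁶. Subtract (−7x⁶)·D = −21x⁷ + 56x⁶. Remainder: 18x⁶ − 45x⁵ + 19x⁴ − 63x³ − 9x² − 67x + 77.
Step 3: lead(18x⁶ − 45x⁵ + 19x⁴ − 63x³ − 9x² − 67x + 77) ÷ lead(D) = 18x⁶ ÷ 3x = 6x⁵. Subtract (6x⁵)·D = 18x⁶ − 48x⁵. Remainder: 3x⁵ + 19x⁴ − 63x³ − 9x² − 67x + 77.
Step 4: lead(3x⁵ + 19x⁴ − 63x³ − 9x² − 67x + 77) ÷ lead(D) = 3x⁵ ÷ 3x = x⁴. Subtract (x⁴)·D = 3x⁵ − 8x⁴. Remainder: 27x⁴ − 63x³ − 9x² − 67x + 77.
Step 5: lead(27x⁴ − 63x³ − 9x² − 67x + 77) ÷ lead(D) = 27x⁴ ÷ 3x = 9x³. Subtract (9x³)·D = 27x⁴ − 72x³. Remainder: 9x³ − 9x² − 67x + 77.
Step 6: lead(9x³ − 9x² − 67x + 77) ÷ lead(D) = 9x³ ÷ 3x = 3x². Subtract (3x²)·D = 9x³ − 24x². Remainder: 15x² − 67x + 77.
Step 7: lead(15x² − 67x + 77) ÷ lead(D) = 15x² ÷ 3x = 5x. Subtract (5x)·D = 15x² − 40x. Remainder: −27x + 77.
Step 8: lead(−27x + 77) ÷ lead(D) = −27x ÷ 3x = −9. Subtract (−9)·D = −27x + 72. Remainder: 5.

R(x) = 5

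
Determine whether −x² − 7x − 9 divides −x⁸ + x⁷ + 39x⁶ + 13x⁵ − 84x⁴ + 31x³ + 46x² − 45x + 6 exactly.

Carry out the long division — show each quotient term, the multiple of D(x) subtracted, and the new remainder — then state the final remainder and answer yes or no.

Step 1: lead(−x⁸ + x⁷ + 39x⁶ + 13x⁵ − 84x⁴ + 31x³ + 46x² − 45x + 6) ÷ lead(D) = −x⁸ ÷ −x² = x⁶. Subtract (x⁶)·D = −x⁸ − 7x⁷ − 9x⁶. Remainder: 8x⁷ + 48x⁶ + 13x⁵ − 84x⁴ + 31x³ + 46x² − 45x + 6.
Step 2: lead(8x⁷ + 48x⁶ + 13x⁵ − 84x⁴ + 31x³ + 46x² − 45x + 6) ÷ lead(D) = 8x⁷ ÷ −x² = −8x⁵. Subtract (−8x⁵)·D = 8x⁷ + 56x⁶ + 72x⁵. Remainder: −8x⁶ − 59x⁵ − 84x⁴ + 31x³ + 46x² − 45x + 6.
Step 3: lead(−8x⁶ − 59x⁵ − 84x⁴ + 31x³ + 46x² − 45x + 6) ÷ lead(D) = −8x⁶ ÷ −x² = 8x⁴. Subtract (8x⁴)·D = −8x⁶ − 56x⁵ − 72x⁴. Remainder: −3x⁵ − 12x⁴ + 31x³ + 46x² − 45x + 6.
Step 4: lead(−3x⁵ − 12x⁴ + 31x³ + 46x² − 45x + 6) ÷ lead(D) = −3x⁵ ÷ −x² = 3x³. Subtract (3x³)·D = −3x⁵ − 21x⁴ − 27x³. Remainder: 9x⁴ + 58x³ + 46x² − 45x + 6.
Step 5: lead(9x⁴ + 58x³ + 46x² − 45x + 6) ÷ lead(D) = 9x⁴ ÷ −x² = −9x². Subtract (−9x²)·D = 9x⁴ + 63x³ + 81x². Remainder: −5x³ − 35x² − 45x + 6.
Step 6: lead(−5x³ − 35x² − 45x + 6) ÷ lead(D) = −5x³ ÷ −x² = 5x. Subtract (5x)·D = −5x³ − 35x² − 45x. Remainder: 6.

R(x) = 6, so D(x) is not a factor of P(x). no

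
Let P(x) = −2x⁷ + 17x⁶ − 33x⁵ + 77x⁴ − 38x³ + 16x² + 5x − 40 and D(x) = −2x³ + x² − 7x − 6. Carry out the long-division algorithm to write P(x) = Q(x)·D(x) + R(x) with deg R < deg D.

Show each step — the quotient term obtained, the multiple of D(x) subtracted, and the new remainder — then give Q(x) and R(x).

Q(x) = x⁴ − 8x³ + 9x² − 9x + 7; R(x) = 2

Step 1: lead(−2x⁷ + 17x⁶ − 33x⁵ + 77x⁴ − 38x³ + 16x² + 5x − 40) ÷ lead(D) = −2x⁷ ÷ −2x³ = x⁴. Subtract (x⁴)·D = −2x⁷ + x⁶ − 7x⁵ − 6x⁴. Remainder: 16x⁶ − 26x⁵ + 83x⁴ − 38x³ + 16x² + 5x − 40.
Step 2: lead(16x⁶ − 26x⁵ + 83x⁴ − 38x³ + 16x² + 5x − 40) ÷ lead(D) = 16x⁶ ÷ −2x³ = −8x³. Subtract (−8x³)·D = 16x⁶ − 8x⁵ + 56x⁴ + 48x³. Remainder: −18x⁵ + 27x⁴ − 86x³ + 16x² + 5x − 40.
Step 3: lead(−18x⁵ + 27x⁴ − 86x³ + 16x² + 5x − 40) ÷ lead(D) = −18x⁵ ÷ −2x³ = 9x². Subtract (9x²)·D = −18x⁵ + 9x⁴ − 63x³ − 54x². Remainder: 18x⁴ − 23x³ + 70x² + 5x − 40.
Step 4: lead(18x⁴ − 23x³ + 70x² + 5x − 40) ÷ lead(D) = 18x⁴ ÷ −2x³ = −9x. Subtract (−9x)·D = 18x⁴ − 9x³ + 63x² + 54x. Remainder: −14x³ + 7x² − 49x − 40.
Step 5: lead(−14x³ + 7x² − 49x − 40) ÷ lead(D) = −14x³ ÷ −2x³ = 7. Subtract (7)·D = −14x³ + 7x² − 49x − 42. Remainder: 2.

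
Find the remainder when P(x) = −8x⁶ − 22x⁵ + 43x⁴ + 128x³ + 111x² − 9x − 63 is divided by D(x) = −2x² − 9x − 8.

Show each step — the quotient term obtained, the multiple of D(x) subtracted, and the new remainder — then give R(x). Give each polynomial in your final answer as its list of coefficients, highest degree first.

Step 1: lead(−8x⁶ − 22x⁵ + 43x⁴ + 128x³ + 111x² − 9x − 63) ÷ lead(D) = −8x⁶ ÷ −2x² = 4x⁴. Subtract (4x⁴)·D = −8x⁶ − 36x⁵ − 32x⁴. Remainder: 14x⁵ + 75x⁴ + 128x³ + 111x² − 9x − 63.
Step 2: lead(14x⁵ + 75x⁴ + 128x³ + 111x² − 9x − 63) ÷ lead(D) = 14x⁵ ÷ −2x² = −7x³. Subtract (−7x³)·D = 14x⁵ + 63x⁴ + 56x³. Remainder: 12x⁴ + 72x³ + 111x² − 9x − 63.
Step 3: lead(12x⁴ + 72x³ + 111x² − 9x − 63) ÷ lead(D) = 12x⁴ ÷ −2x² = −6x². Subtract (−6x²)·D = 12x⁴ + 54x³ + 48x². Remainder: 18x³ + 63x² − 9x − 63.
Step 4: lead(18x³ + 63x² − 9x − 63) ÷ lead(D) = 18x³ ÷ −2x² = −9x. Subtract (−9x)·D = 18x³ + 81x² + 72x. Remainder: −18x² − 81x − 63.
Step 5: lead(−18x² − 81x − 63) ÷ lead(D) = −18x² ÷ −2x² = 9. Subtract (9)·D = −18x² − 81x − 72. Remainder: 9.

R = [9]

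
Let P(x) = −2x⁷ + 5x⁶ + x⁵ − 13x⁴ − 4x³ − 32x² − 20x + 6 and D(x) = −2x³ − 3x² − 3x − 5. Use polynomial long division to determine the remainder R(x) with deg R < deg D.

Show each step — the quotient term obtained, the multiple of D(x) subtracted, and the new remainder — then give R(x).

R(x) = 6

Step 1: lead(−2x⁷ + 5x⁶ + x⁵ − 13x⁴ − 4x³ − 32x² − 20x + 6) ÷ lead(D) = −2x⁷ ÷ −2x³ = x⁴. Subtract (x⁴)·D = −2x⁷ − 3x⁶ − 3x⁵ − 5x⁴. Remainder: 8x⁶ + 4x⁵ − 8x⁴ − 4x³ − 32x² − 20x + 6.
Step 2: lead(8x⁶ + 4x⁵ − 8x⁴ − 4x³ − 32x² − 20x + 6) ÷ lead(D) = 8x⁶ ÷ −2x³ = −4x³. Subtract (−4x³)·D = 8x⁶ + 12x⁵ + 12x⁴ + 20x³. Remainder: −8x⁵ − 20x⁴ − 24x³ − 32x² − 20x + 6.
Step 3: lead(−8x⁵ − 20x⁴ − 24x³ − 32x² − 20x + 6) ÷ lead(D) = −8x⁵ ÷ −2x³ = 4x². Subtract (4x²)·D = −8x⁵ − 12x⁴ − 12x³ − 20x². Remainder: −8x⁴ − 12x³ − 12x² − 20x + 6.
Step 4: lead(−8x⁴ − 12x³ − 12x² − 20x + 6) ÷ lead(D) = −8x⁴ ÷ −2x³ = 4x. Subtract (4x)·D = −8x⁴ − 12x³ − 12x² − 20x. Remainder: 6.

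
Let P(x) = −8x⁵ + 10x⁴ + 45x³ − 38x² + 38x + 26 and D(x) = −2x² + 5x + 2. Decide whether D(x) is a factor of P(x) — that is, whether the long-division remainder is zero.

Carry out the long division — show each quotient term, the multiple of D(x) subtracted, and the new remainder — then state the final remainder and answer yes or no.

R(x) = 5x + 8, so D(x) is not a factor of P(x). no

Step 1: lead(−8x⁵ + 10x⁴ + 45x³ − 38x² + 38x + 26) ÷ lead(D) = −8x⁵ ÷ −2x² = 4x³. Subtract (4x³)·D = −8x⁵ + 20x⁴ + 8x³. Remainder: −10x⁴ + 37x³ − 38x² + 38x + 26.
Step 2: lead(−10x⁴ + 37x³ − 38x² + 38x + 26) ÷ lead(D) = −10x⁴ ÷ −2x² = 5x². Subtract (5x²)·D = −10x⁴ + 25x³ + 10x². Remainder: 12x³ − 48x² + 38x + 26.
Step 3: lead(12x³ − 48x² + 38x + 26) ÷ lead(D) = 12x³ ÷ −2x² = −6x. Subtract (−6x)·D = 12x³ − 30x² − 12x. Remainder: −18x² + 50x + 26.
Step 4: lead(−18x² + 50x + 26) ÷ lead(D) = −18x² ÷ −2x² = 9. Subtract (9)·D = −18x² + 45x + 18. Remainder: 5x + 8.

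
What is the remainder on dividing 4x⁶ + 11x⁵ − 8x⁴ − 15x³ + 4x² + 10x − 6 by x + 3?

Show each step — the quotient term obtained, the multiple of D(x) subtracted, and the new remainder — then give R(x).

R(x) = 0

Step 1: lead(4x⁶ + 11x⁵ − 8x⁴ − 15x³ + 4x² + 10x − 6) ÷ lead(D) = 4x⁶ ÷ x = 4x⁵. Subtract (4x⁵)·D = 4x⁶ + 12x⁵. Remainder: −x⁵ − 8x⁴ − 15x³ + 4x² + 10x − 6.
Step 2: lead(−x⁵ − 8x⁴ − 15x³ + 4x² + 10x − 6) ÷ lead(D) = −x⁵ ÷ x = −x⁴. Subtract (−x⁴)·D = −x⁵ − 3x⁴. Remainder: −5x⁴ − 15x³ + 4x² + 10x − 6.
Step 3: lead(−5x⁴ − 15x³ + 4x² + 10x − 6) ÷ lead(D) = −5x⁴ ÷ x = −5x³. Subtract (−5x³)·D = −5x⁴ − 15x³. Remainder: 4x² + 10x − 6.
Step 4: lead(4x² + 10x − 6) ÷ lead(D) = 4x² ÷ x = 4x. Subtract (4x)·D = 4x² + 12x. Remainder: −2x − 6.
Step 5: lead(−2x − 6) ÷ lead(D) = −2x ÷ x = −2. Subtract (−2)·D = −2x − 6. Remainder: 0.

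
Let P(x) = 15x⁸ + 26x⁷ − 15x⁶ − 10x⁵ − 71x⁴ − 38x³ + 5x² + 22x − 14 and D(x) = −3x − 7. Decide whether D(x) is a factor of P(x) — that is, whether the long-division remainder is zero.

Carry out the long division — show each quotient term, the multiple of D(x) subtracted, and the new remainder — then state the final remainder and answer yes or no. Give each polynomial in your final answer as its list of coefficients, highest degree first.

Step 1: lead(15x⁸ + 26x⁷ − 15x⁶ − 10x⁵ − 71x⁴ − 38x³ + 5x² + 22x − 14) ÷ lead(D) = 15x⁸ ÷ −3x = −5x⁷. Subtract (−5x⁷)·D = 15x⁸ + 35x⁷. Remainder: −9x⁷ − 15x⁶ − 10x⁵ − 71x⁴ − 38x³ + 5x² + 22x − 14.
Step 2: lead(−9x⁷ − 15x⁶ − 10x⁵ − 71x⁴ − 38x³ + 5x² + 22x − 14) ÷ lead(D) = −9x⁷ ÷ −3x = 3x⁶. Subtract (3x⁶)·D = −9x⁷ − 21x⁶. Remainder: 6x⁶ − 10x⁵ − 71x⁴ − 38x³ + 5x² + 22x − 14.
Step 3: lead(6x⁶ − 10x⁵ − 71x⁴ − 38x³ + 5x² + 22x − 14) ÷ lead(D) = 6x⁶ ÷ −3x = −2x⁵. Subtract (−2x⁵)·D = 6x⁶ + 14x⁵. Remainder: −24x⁵ − 71x⁴ − 38x³ + 5x² + 22x − 14.
Step 4: lead(−24x⁵ − 71x⁴ − 38x³ + 5x² + 22x − 14) ÷ lead(D) = −24x⁵ ÷ −3x = 8x⁴. Subtract (8x⁴)·D = −24x⁵ − 56x⁴. Remainder: −15x⁴ − 38x³ + 5x² + 22x − 14.
Step 5: lead(−15x⁴ − 38x³ + 5x² + 22x − 14) ÷ lead(D) = −15x⁴ ÷ −3x = 5x³. Subtract (5x³)·D = −15x⁴ − 35x³. Remainder: −3x³ + 5x² + 22x − 14.
Step 6: lead(−3x³ + 5x² + 22x − 14) ÷ lead(D) = −3x³ ÷ −3x = x². Subtract (x²)·D = −3x³ − 7x². Remainder: 12x² + 22x − 14.
Step 7: lead(12x² + 22x − 14) ÷ lead(D) = 12x² ÷ −3x = −4x. Subtract (−4x)·D = 12x² + 28x. Remainder: −6x − 14.
Step 8: lead(−6x − 14) ÷ lead(D) = −6x ÷ −3x = 2. Subtract (2)·D = −6x − 14. Remainder: 0.

R = [0], so D(x) is a factor of P(x). yes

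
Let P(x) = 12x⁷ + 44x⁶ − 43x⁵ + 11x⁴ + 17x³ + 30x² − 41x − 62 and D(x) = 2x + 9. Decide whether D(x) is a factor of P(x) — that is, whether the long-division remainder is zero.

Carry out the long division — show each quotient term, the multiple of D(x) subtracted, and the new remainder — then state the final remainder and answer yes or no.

Step 1: lead(12x⁷ + 44x⁶ − 43x⁵ + 11x⁴ + 17x³ + 30x² − 41x − 62) ÷ lead(D) = 12x⁷ ÷ 2x = 6x⁶. Subtract (6x⁶)·D = 12x⁷ + 54x⁶. Remainder: −10x⁶ − 43x⁵ + 11x⁴ + 17x³ + 30x² − 41x − 62.
Step 2: lead(−10x⁶ − 43x⁵ + 11x⁴ + 17x³ + 30x² − 41x − 62) ÷ lead(D) = −10x⁶ ÷ 2x = −5x⁵. Subtract (−5x⁵)·D = −10x⁶ − 45x⁵. Remainder: 2x⁵ + 11x⁴ + 17x³ + 30x² − 41x − 62.
Step 3: lead(2x⁵ + 11x⁴ + 17x³ + 30x² − 41x − 62) ÷ lead(D) = 2x⁵ ÷ 2x = x⁴. Subtract (x⁴)·D = 2x⁵ + 9x⁴. Remainder: 2x⁴ + 17x³ + 30x² − 41x − 62.
Step 4: lead(2x⁴ + 17x³ + 30x² − 41x − 62) ÷ lead(D) = 2x⁴ ÷ 2x = x³. Subtract (x³)·D = 2x⁴ + 9x³. Remainder: 8x³ + 30x² − 41x − 62.
Step 5: lead(8x³ + 30x² − 41x − 62) ÷ lead(D) = 8x³ ÷ 2x = 4x². Subtract (4x²)·D = 8x³ + 36x². Remainder: −6x² − 41x − 62.
Step 6: lead(−6x² − 41x − 62) ÷ lead(D) = −6x² ÷ 2x = −3x. Subtract (−3x)·D = −6x² − 27x. Remainder: −14x − 62.
Step 7: lead(−14x − 62) ÷ lead(D) = −14x ÷ 2x = −7. Subtract (−7)·D = −14x − 63. Remainder: 1.

R(x) = 1, so D(x) is not a factor of P(x). no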